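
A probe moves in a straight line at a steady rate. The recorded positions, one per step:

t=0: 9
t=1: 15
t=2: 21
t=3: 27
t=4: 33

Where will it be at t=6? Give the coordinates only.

Constant displacement of +6 per step.
step 5: 33 + 6 → 39
step 6: 39 + 6 → 45

45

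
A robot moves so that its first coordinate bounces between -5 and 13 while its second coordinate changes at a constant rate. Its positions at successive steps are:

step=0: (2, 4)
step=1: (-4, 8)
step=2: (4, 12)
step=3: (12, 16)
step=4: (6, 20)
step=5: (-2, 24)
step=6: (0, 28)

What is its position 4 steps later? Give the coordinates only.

The first coordinate travels 8 per step and bounces off the walls at -5 and 13.
  step 7: 0 → 8
  step 8: 8 → 10
  step 9: 10 → 2
  step 10: 2 → -4
The second coordinate changes by +4 each step: at step 10 it is 44.

(-4, 44)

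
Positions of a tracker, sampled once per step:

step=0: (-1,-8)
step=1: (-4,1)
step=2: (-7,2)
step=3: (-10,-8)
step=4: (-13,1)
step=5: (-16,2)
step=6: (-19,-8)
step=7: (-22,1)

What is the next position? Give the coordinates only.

(-25,2)

First: linear, -3 per step → -25 at step 8.
Second: cycles through -8, 1, 2 every 3 steps. Step 8 lands at position 2 of the cycle → 2.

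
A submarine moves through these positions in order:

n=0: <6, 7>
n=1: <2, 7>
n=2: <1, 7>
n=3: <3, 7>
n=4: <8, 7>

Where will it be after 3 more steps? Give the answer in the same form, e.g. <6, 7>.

<41, 7>

Taking differences between consecutive positions: <-4, +0>, <-1, +0>, <+2, +0>, <+5, +0>. These grow by <+3, +0> each step.
step 5: <8, 7> + <+8, +0> → <16, 7>
step 6: <16, 7> + <+11, +0> → <27, 7>
step 7: <27, 7> + <+14, +0> → <41, 7>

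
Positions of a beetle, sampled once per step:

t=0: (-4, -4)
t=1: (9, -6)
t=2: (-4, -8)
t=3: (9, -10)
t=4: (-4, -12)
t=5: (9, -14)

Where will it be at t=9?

The first coordinate repeats the cycle [-4, 9] with period 2; step 9 mod 2 = 1, giving 9.
The second coordinate changes by -2 each step, so at step 9 it is -4 + 9·(-2) = -22.

(9, -22)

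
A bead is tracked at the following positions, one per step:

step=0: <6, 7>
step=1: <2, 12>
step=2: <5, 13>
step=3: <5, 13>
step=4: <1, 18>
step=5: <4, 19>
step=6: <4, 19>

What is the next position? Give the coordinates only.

<0, 24>

Differencing gives <-4, +5>, <+3, +1>, <+0, +0>, <-4, +5>, <+3, +1>, <+0, +0>. This is the pattern <-4, +5>, <+3, +1>, <+0, +0> repeated.
step 7: apply <-4, +5> → <0, 24>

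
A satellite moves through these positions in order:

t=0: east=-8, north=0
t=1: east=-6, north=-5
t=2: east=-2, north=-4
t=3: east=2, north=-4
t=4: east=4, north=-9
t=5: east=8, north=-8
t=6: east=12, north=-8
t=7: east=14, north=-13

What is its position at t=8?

east=18, north=-12

Step-to-step displacements: (+2, -5), (+4, +1), (+4, +0), (+2, -5), (+4, +1), (+4, +0), (+2, -5) — a repeating cycle of length 3.
step 8: apply (+4, +1) → east=18, north=-12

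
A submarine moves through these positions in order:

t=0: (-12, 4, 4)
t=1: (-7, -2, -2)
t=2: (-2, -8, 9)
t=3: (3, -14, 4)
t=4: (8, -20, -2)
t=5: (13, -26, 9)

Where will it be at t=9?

(33, -50, 4)

The first coordinate changes by +5 each step, so at step 9 it is -12 + 9·(5) = 33.
The second coordinate changes by -6 each step, so at step 9 it is 4 + 9·(-6) = -50.
The third coordinate repeats the cycle [4, -2, 9] with period 3; step 9 mod 3 = 0, giving 4.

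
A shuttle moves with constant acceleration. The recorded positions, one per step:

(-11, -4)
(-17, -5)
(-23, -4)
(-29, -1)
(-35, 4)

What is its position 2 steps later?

First differences are (-6, -1), (-6, +1), (-6, +3), (-6, +5); their common second difference is (+0, +2) (constant acceleration).
step 5: (-35, 4) + (-6, +7) → (-41, 11)
step 6: (-41, 11) + (-6, +9) → (-47, 20)

(-47, 20)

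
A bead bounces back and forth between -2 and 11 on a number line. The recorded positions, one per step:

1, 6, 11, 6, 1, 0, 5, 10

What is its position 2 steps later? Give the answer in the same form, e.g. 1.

2

The value reflects between -2 and 11, moving 5 per step.
  step 8: 10 → 7
  step 9: 7 → 2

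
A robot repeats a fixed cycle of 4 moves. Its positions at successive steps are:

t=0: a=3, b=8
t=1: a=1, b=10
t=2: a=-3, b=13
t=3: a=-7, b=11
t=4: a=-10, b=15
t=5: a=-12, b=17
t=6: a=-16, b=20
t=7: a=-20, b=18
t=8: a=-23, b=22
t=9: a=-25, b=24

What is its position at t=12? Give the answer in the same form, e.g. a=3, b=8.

The moves between consecutive positions are (-2,+2), (-4,+3), (-4,-2), (-3,+4), (-2,+2), (-4,+3), (-4,-2), (-3,+4), (-2,+2); they repeat the 4-cycle [(-2,+2), (-4,+3), (-4,-2), (-3,+4)].
step 10: apply (-4,+3) → a=-29, b=27
step 11: apply (-4,-2) → a=-33, b=25
step 12: apply (-3,+4) → a=-36, b=29

a=-36, b=29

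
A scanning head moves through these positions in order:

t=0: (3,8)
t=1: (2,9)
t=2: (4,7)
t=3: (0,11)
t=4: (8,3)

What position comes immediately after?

(-8,19)

Step-to-step displacements: (-1,+1), (+2,-2), (-4,+4), (+8,-8); each is -2× the previous.
step 5: (8,3) + (-16,+16) → (-8,19)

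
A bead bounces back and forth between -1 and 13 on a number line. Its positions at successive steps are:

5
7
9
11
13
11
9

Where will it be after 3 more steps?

The value travels 2 per step and bounces off the walls at -1 and 13.
  step 7: 9 → 7
  step 8: 7 → 5
  step 9: 5 → 3

3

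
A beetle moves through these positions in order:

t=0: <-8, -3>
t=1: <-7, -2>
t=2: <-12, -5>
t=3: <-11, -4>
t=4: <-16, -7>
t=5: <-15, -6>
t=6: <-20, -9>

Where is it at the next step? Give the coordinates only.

Differencing gives <+1, +1>, <-5, -3>, <+1, +1>, <-5, -3>, <+1, +1>, <-5, -3>. This is the pattern <+1, +1>, <-5, -3> repeated.
step 7: apply <+1, +1> → <-19, -8>

<-19, -8>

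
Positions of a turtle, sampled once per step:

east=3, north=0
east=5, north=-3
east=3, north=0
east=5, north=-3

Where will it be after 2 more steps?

east=5, north=-3

Consecutive displacements (+2, -3), (-2, +3), (+2, -3) scale by a factor of -1 each step.
step 4: east=5, north=-3 + (-2, +3) → east=3, north=0
step 5: east=3, north=0 + (+2, -3) → east=5, north=-3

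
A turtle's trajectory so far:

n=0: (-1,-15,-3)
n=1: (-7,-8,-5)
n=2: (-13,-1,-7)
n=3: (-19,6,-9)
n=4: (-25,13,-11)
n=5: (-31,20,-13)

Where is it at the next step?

The position changes by (-6,+7,-2) every step.
step 6: (-31,20,-13) + (-6,+7,-2) → (-37,27,-15)

(-37,27,-15)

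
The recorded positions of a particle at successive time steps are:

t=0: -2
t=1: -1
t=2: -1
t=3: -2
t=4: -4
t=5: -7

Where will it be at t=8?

-22

First differences are +1, +0, -1, -2, -3; their common second difference is -1 (constant acceleration).
step 6: -7 − 4 → -11
step 7: -11 − 5 → -16
step 8: -16 − 6 → -22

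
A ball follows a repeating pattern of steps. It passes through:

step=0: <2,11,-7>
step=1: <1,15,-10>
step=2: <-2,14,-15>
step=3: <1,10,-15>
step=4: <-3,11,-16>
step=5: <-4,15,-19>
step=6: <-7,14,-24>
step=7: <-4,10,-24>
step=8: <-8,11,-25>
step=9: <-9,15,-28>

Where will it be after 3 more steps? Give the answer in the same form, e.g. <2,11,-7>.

Differencing gives <-1,+4,-3>, <-3,-1,-5>, <+3,-4,+0>, <-4,+1,-1>, <-1,+4,-3>, <-3,-1,-5>, <+3,-4,+0>, <-4,+1,-1>, <-1,+4,-3>. This is the pattern <-1,+4,-3>, <-3,-1,-5>, <+3,-4,+0>, <-4,+1,-1> repeated.
step 10: apply <-3,-1,-5> → <-12,14,-33>
step 11: apply <+3,-4,+0> → <-9,10,-33>
step 12: apply <-4,+1,-1> → <-13,11,-34>

<-13,11,-34>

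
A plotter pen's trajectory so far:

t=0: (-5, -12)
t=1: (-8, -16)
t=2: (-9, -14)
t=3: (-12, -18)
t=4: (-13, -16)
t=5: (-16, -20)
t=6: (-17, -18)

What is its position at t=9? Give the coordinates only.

Step-to-step displacements: (-3, -4), (-1, +2), (-3, -4), (-1, +2), (-3, -4), (-1, +2) — a repeating cycle of length 2.
step 7: apply (-3, -4) → (-20, -22)
step 8: apply (-1, +2) → (-21, -20)
step 9: apply (-3, -4) → (-24, -24)

(-24, -24)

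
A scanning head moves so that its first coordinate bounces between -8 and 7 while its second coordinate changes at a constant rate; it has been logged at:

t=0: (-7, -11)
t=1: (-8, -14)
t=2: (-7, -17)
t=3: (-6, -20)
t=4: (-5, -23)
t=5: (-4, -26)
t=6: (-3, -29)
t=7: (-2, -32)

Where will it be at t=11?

The first coordinate reflects between -8 and 7, moving 1 per step.
  step 8: -2 → -1
  step 9: -1 → 0
  step 10: 0 → 1
  step 11: 1 → 2
The second coordinate changes by -3 each step: at step 11 it is -44.

(2, -44)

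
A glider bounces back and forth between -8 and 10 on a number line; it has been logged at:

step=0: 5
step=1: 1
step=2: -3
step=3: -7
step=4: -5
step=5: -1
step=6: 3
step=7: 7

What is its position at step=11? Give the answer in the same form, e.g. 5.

-3

The value reflects between -8 and 10, moving 4 per step.
  step 8: 7 → 9
  step 9: 9 → 5
  step 10: 5 → 1
  step 11: 1 → -3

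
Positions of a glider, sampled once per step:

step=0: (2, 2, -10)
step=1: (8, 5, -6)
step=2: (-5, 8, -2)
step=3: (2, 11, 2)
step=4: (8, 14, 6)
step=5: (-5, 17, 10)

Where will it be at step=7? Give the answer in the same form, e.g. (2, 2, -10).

The first coordinate repeats the cycle [2, 8, -5] with period 3; step 7 mod 3 = 1, giving 8.
The second coordinate changes by +3 each step, so at step 7 it is 2 + 7·(3) = 23.
The third coordinate changes by +4 each step, so at step 7 it is -10 + 7·(4) = 18.

(8, 23, 18)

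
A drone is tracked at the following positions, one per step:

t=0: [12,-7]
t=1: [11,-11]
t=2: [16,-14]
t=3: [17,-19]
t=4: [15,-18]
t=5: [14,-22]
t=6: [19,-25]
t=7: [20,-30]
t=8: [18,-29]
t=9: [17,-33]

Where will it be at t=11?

Step-to-step displacements: [-1,-4], [+5,-3], [+1,-5], [-2,+1], [-1,-4], [+5,-3], [+1,-5], [-2,+1], [-1,-4] — a repeating cycle of length 4.
step 10: apply [+5,-3] → [22,-36]
step 11: apply [+1,-5] → [23,-41]

[23,-41]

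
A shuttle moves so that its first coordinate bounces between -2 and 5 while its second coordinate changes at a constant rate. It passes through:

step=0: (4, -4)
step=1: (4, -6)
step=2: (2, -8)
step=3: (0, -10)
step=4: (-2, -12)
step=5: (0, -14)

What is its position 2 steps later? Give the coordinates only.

(4, -18)

The first coordinate reflects between -2 and 5, moving 2 per step.
  step 6: 0 → 2
  step 7: 2 → 4
The second coordinate changes by -2 each step: at step 7 it is -18.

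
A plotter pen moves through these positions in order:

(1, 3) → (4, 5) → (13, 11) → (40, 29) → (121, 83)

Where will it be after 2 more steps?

(1093, 731)

Consecutive displacements (+3, +2), (+9, +6), (+27, +18), (+81, +54) scale by a factor of 3 each step.
step 5: (121, 83) + (+243, +162) → (364, 245)
step 6: (364, 245) + (+729, +486) → (1093, 731)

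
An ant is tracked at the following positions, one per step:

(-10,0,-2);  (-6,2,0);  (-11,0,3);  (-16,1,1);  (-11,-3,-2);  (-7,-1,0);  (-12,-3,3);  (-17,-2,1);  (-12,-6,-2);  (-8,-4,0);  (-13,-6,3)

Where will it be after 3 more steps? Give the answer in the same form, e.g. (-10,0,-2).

Differencing gives (+4,+2,+2), (-5,-2,+3), (-5,+1,-2), (+5,-4,-3), (+4,+2,+2), (-5,-2,+3), (-5,+1,-2), (+5,-4,-3), (+4,+2,+2), (-5,-2,+3). This is the pattern (+4,+2,+2), (-5,-2,+3), (-5,+1,-2), (+5,-4,-3) repeated.
step 11: apply (-5,+1,-2) → (-18,-5,1)
step 12: apply (+5,-4,-3) → (-13,-9,-2)
step 13: apply (+4,+2,+2) → (-9,-7,0)

(-9,-7,0)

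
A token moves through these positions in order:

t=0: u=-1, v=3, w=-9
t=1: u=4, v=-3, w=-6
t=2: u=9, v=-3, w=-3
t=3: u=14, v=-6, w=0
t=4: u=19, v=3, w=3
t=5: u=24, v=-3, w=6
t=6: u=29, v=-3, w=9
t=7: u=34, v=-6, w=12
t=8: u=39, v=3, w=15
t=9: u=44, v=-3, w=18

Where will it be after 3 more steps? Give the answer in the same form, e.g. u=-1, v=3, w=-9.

u=59, v=3, w=27

The u coordinate changes by +5 each step, so at step 12 it is -1 + 12·(5) = 59.
The v coordinate repeats the cycle [3, -3, -3, -6] with period 4; step 12 mod 4 = 0, giving 3.
The w coordinate changes by +3 each step, so at step 12 it is -9 + 12·(3) = 27.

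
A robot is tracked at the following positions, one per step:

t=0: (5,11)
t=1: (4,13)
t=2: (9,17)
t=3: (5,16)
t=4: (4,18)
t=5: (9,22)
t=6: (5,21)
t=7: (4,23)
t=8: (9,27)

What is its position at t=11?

Differencing gives (-1,+2), (+5,+4), (-4,-1), (-1,+2), (+5,+4), (-4,-1), (-1,+2), (+5,+4). This is the pattern (-1,+2), (+5,+4), (-4,-1) repeated.
step 9: apply (-4,-1) → (5,26)
step 10: apply (-1,+2) → (4,28)
step 11: apply (+5,+4) → (9,32)

(9,32)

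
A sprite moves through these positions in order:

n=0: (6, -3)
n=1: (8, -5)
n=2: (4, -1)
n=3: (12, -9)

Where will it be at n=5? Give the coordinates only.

The jumps are (+2, -2), (-4, +4), (+8, -8) — a geometric progression with ratio -2.
step 4: (12, -9) + (-16, +16) → (-4, 7)
step 5: (-4, 7) + (+32, -32) → (28, -25)

(28, -25)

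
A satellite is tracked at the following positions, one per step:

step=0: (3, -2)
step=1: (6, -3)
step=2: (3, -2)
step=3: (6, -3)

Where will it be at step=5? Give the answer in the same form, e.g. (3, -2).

(6, -3)

The jumps are (+3, -1), (-3, +1), (+3, -1) — a geometric progression with ratio -1.
step 4: (6, -3) + (-3, +1) → (3, -2)
step 5: (3, -2) + (+3, -1) → (6, -3)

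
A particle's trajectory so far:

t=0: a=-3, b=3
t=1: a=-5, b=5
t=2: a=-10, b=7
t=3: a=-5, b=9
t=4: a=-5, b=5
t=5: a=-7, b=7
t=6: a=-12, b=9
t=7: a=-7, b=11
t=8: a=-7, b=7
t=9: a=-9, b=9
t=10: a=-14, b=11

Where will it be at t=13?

a=-11, b=11

The moves between consecutive positions are (-2, +2), (-5, +2), (+5, +2), (+0, -4), (-2, +2), (-5, +2), (+5, +2), (+0, -4), (-2, +2), (-5, +2); they repeat the 4-cycle [(-2, +2), (-5, +2), (+5, +2), (+0, -4)].
step 11: apply (+5, +2) → a=-9, b=13
step 12: apply (+0, -4) → a=-9, b=9
step 13: apply (-2, +2) → a=-11, b=11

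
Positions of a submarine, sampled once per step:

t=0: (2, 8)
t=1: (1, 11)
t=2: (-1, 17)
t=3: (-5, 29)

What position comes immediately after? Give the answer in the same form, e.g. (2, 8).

(-13, 53)

The jumps are (-1, +3), (-2, +6), (-4, +12) — a geometric progression with ratio 2.
step 4: (-5, 29) + (-8, +24) → (-13, 53)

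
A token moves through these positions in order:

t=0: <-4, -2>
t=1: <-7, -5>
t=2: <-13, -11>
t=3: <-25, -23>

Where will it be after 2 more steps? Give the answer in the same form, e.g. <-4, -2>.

Consecutive displacements <-3, -3>, <-6, -6>, <-12, -12> scale by a factor of 2 each step.
step 4: <-25, -23> + <-24, -24> → <-49, -47>
step 5: <-49, -47> + <-48, -48> → <-97, -95>

<-97, -95>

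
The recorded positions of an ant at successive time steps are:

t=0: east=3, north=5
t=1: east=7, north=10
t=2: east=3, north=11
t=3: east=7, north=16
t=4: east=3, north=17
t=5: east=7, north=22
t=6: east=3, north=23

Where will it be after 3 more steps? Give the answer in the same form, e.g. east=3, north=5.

east=7, north=34

The moves between consecutive positions are (+4,+5), (-4,+1), (+4,+5), (-4,+1), (+4,+5), (-4,+1); they repeat the 2-cycle [(+4,+5), (-4,+1)].
step 7: apply (+4,+5) → east=7, north=28
step 8: apply (-4,+1) → east=3, north=29
step 9: apply (+4,+5) → east=7, north=34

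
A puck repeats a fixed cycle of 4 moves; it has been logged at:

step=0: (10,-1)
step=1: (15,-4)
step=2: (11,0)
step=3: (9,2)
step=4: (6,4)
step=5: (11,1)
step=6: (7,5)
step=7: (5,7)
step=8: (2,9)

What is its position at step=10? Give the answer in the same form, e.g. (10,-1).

The moves between consecutive positions are (+5,-3), (-4,+4), (-2,+2), (-3,+2), (+5,-3), (-4,+4), (-2,+2), (-3,+2); they repeat the 4-cycle [(+5,-3), (-4,+4), (-2,+2), (-3,+2)].
step 9: apply (+5,-3) → (7,6)
step 10: apply (-4,+4) → (3,10)

(3,10)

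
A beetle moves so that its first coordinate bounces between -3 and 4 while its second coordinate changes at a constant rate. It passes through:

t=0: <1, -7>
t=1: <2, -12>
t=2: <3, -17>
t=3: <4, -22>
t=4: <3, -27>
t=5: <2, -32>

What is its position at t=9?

The first coordinate reflects between -3 and 4, moving 1 per step.
  step 6: 2 → 1
  step 7: 1 → 0
  step 8: 0 → -1
  step 9: -1 → -2
The second coordinate changes by -5 each step: at step 9 it is -52.

<-2, -52>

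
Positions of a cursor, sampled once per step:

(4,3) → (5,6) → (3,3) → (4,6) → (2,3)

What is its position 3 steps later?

Step-to-step displacements: (+1,+3), (-2,-3), (+1,+3), (-2,-3) — a repeating cycle of length 2.
step 5: apply (+1,+3) → (3,6)
step 6: apply (-2,-3) → (1,3)
step 7: apply (+1,+3) → (2,6)

(2,6)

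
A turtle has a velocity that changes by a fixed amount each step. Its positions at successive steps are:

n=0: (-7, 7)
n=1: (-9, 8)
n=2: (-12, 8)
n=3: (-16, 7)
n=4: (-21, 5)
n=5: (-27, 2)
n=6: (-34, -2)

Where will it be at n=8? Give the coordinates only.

(-51, -13)

Taking differences between consecutive positions: (-2, +1), (-3, +0), (-4, -1), (-5, -2), (-6, -3), (-7, -4). These grow by (-1, -1) each step.
step 7: (-34, -2) + (-8, -5) → (-42, -7)
step 8: (-42, -7) + (-9, -6) → (-51, -13)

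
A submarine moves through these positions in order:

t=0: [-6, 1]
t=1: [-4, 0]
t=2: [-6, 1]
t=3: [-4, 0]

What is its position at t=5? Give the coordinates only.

The jumps are [+2, -1], [-2, +1], [+2, -1] — a geometric progression with ratio -1.
step 4: [-4, 0] + [-2, +1] → [-6, 1]
step 5: [-6, 1] + [+2, -1] → [-4, 0]

[-4, 0]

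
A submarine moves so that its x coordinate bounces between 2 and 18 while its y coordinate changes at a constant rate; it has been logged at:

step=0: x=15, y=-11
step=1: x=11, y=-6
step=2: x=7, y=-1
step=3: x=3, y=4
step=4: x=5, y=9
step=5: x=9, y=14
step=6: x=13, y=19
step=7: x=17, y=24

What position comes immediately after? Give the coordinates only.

The x coordinate reflects between 2 and 18, moving 4 per step.
  step 8: 17 → 15
The y coordinate changes by +5 each step: at step 8 it is 29.

x=15, y=29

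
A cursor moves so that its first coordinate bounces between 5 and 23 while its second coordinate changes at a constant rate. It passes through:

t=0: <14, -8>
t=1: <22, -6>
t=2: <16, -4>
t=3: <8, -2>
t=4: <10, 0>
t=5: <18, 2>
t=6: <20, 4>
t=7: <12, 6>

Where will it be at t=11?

The first coordinate reflects between 5 and 23, moving 8 per step.
  step 8: 12 → 6
  step 9: 6 → 14
  step 10: 14 → 22
  step 11: 22 → 16
The second coordinate changes by +2 each step: at step 11 it is 14.

<16, 14>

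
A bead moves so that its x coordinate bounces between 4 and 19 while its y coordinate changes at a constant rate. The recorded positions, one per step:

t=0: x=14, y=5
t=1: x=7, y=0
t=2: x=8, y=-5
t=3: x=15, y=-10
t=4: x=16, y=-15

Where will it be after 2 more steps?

x=6, y=-25

The x coordinate travels 7 per step and bounces off the walls at 4 and 19.
  step 5: 16 → 9
  step 6: 9 → 6
The y coordinate changes by -5 each step: at step 6 it is -25.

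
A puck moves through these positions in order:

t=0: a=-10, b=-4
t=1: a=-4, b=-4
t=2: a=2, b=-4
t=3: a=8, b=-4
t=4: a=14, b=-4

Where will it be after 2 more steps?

a=26, b=-4

Each step adds (+6,+0) to the position.
step 5: a=14, b=-4 + (+6,+0) → a=20, b=-4
step 6: a=20, b=-4 + (+6,+0) → a=26, b=-4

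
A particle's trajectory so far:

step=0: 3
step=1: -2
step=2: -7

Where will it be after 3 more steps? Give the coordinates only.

Each step adds -5 to the position.
step 3: -7 − 5 → -12
step 4: -12 − 5 → -17
step 5: -17 − 5 → -22

-22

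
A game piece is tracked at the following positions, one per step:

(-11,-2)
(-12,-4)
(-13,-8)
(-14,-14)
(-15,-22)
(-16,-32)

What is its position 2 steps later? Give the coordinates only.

(-18,-58)

Taking differences between consecutive positions: (-1,-2), (-1,-4), (-1,-6), (-1,-8), (-1,-10). These grow by (+0,-2) each step.
step 6: (-16,-32) + (-1,-12) → (-17,-44)
step 7: (-17,-44) + (-1,-14) → (-18,-58)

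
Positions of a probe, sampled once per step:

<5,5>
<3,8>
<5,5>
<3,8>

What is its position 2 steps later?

<3,8>

The jumps are <-2,+3>, <+2,-3>, <-2,+3> — a geometric progression with ratio -1.
step 4: <3,8> + <+2,-3> → <5,5>
step 5: <5,5> + <-2,+3> → <3,8>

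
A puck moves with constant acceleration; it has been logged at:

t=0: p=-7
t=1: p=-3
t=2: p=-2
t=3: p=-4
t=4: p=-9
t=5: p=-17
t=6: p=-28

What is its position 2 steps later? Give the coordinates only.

p=-59

First differences are +4, +1, -2, -5, -8, -11; their common second difference is -3 (constant acceleration).
step 7: -28 − 14 → p=-42
step 8: -42 − 17 → p=-59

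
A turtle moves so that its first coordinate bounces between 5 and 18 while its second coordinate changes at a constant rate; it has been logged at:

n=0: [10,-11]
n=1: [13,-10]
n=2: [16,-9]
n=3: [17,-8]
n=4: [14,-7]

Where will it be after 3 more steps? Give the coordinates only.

The first coordinate travels 3 per step and bounces off the walls at 5 and 18.
  step 5: 14 → 11
  step 6: 11 → 8
  step 7: 8 → 5
The second coordinate changes by +1 each step: at step 7 it is -4.

[5,-4]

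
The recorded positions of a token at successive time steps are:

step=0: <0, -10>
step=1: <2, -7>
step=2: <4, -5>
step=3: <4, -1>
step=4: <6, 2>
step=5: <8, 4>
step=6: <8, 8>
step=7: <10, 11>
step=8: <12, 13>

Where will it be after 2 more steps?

The moves between consecutive positions are <+2, +3>, <+2, +2>, <+0, +4>, <+2, +3>, <+2, +2>, <+0, +4>, <+2, +3>, <+2, +2>; they repeat the 3-cycle [<+2, +3>, <+2, +2>, <+0, +4>].
step 9: apply <+0, +4> → <12, 17>
step 10: apply <+2, +3> → <14, 20>

<14, 20>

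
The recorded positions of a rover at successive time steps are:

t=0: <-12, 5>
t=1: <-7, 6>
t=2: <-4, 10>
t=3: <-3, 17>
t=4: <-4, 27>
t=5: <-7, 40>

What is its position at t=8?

First differences are <+5, +1>, <+3, +4>, <+1, +7>, <-1, +10>, <-3, +13>; their common second difference is <-2, +3> (constant acceleration).
step 6: <-7, 40> + <-5, +16> → <-12, 56>
step 7: <-12, 56> + <-7, +19> → <-19, 75>
step 8: <-19, 75> + <-9, +22> → <-28, 97>

<-28, 97>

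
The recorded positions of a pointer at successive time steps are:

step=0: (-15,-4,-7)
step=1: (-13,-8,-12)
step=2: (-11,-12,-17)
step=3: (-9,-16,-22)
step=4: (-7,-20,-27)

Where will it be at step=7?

The position changes by (+2,-4,-5) every step.
step 5: (-7,-20,-27) + (+2,-4,-5) → (-5,-24,-32)
step 6: (-5,-24,-32) + (+2,-4,-5) → (-3,-28,-37)
step 7: (-3,-28,-37) + (+2,-4,-5) → (-1,-32,-42)

(-1,-32,-42)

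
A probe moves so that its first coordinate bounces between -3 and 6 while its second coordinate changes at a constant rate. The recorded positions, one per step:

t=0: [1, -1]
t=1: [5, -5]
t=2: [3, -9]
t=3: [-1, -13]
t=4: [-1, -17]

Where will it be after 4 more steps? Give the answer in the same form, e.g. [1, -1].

[-3, -33]

The first coordinate travels 4 per step and bounces off the walls at -3 and 6.
  step 5: -1 → 3
  step 6: 3 → 5
  step 7: 5 → 1
  step 8: 1 → -3
The second coordinate changes by -4 each step: at step 8 it is -33.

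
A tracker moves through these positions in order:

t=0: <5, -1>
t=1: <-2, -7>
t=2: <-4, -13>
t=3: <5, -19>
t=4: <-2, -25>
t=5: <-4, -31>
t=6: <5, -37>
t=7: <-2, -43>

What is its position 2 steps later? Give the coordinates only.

First: cycles through 5, -2, -4 every 3 steps. Step 9 lands at position 0 of the cycle → 5.
Second: linear, -6 per step → -55 at step 9.

<5, -55>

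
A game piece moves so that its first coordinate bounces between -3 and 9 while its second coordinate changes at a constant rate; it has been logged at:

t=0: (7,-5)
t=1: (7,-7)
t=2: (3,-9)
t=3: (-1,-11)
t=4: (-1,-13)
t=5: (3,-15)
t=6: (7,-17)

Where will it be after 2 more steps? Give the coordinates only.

The first coordinate reflects between -3 and 9, moving 4 per step.
  step 7: 7 → 7
  step 8: 7 → 3
The second coordinate changes by -2 each step: at step 8 it is -21.

(3,-21)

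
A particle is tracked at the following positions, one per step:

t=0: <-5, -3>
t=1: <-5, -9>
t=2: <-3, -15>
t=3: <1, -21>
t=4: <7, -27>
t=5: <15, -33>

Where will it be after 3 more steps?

<51, -51>

First differences are <+0, -6>, <+2, -6>, <+4, -6>, <+6, -6>, <+8, -6>; their common second difference is <+2, +0> (constant acceleration).
step 6: <15, -33> + <+10, -6> → <25, -39>
step 7: <25, -39> + <+12, -6> → <37, -45>
step 8: <37, -45> + <+14, -6> → <51, -51>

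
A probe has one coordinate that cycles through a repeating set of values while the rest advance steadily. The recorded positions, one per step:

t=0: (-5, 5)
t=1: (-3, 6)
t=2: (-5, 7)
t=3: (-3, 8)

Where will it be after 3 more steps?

The first coordinate repeats the cycle [-5, -3] with period 2; step 6 mod 2 = 0, giving -5.
The second coordinate changes by +1 each step, so at step 6 it is 5 + 6·(1) = 11.

(-5, 11)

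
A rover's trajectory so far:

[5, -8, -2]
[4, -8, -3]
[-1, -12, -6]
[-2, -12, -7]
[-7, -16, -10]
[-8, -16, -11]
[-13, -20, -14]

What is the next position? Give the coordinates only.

The moves between consecutive positions are [-1, +0, -1], [-5, -4, -3], [-1, +0, -1], [-5, -4, -3], [-1, +0, -1], [-5, -4, -3]; they repeat the 2-cycle [[-1, +0, -1], [-5, -4, -3]].
step 7: apply [-1, +0, -1] → [-14, -20, -15]

[-14, -20, -15]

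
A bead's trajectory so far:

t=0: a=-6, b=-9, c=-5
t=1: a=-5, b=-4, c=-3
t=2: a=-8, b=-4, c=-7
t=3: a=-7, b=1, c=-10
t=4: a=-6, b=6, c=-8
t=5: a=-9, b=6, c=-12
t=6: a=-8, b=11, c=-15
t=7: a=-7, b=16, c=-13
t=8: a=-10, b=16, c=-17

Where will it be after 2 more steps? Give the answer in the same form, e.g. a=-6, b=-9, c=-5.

The moves between consecutive positions are (+1, +5, +2), (-3, +0, -4), (+1, +5, -3), (+1, +5, +2), (-3, +0, -4), (+1, +5, -3), (+1, +5, +2), (-3, +0, -4); they repeat the 3-cycle [(+1, +5, +2), (-3, +0, -4), (+1, +5, -3)].
step 9: apply (+1, +5, -3) → a=-9, b=21, c=-20
step 10: apply (+1, +5, +2) → a=-8, b=26, c=-18

a=-8, b=26, c=-18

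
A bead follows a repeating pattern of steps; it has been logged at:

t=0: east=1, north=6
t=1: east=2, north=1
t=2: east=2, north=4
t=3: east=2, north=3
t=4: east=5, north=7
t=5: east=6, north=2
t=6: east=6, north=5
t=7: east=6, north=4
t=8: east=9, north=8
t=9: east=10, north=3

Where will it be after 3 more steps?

east=13, north=9

Differencing gives (+1, -5), (+0, +3), (+0, -1), (+3, +4), (+1, -5), (+0, +3), (+0, -1), (+3, +4), (+1, -5). This is the pattern (+1, -5), (+0, +3), (+0, -1), (+3, +4) repeated.
step 10: apply (+0, +3) → east=10, north=6
step 11: apply (+0, -1) → east=10, north=5
step 12: apply (+3, +4) → east=13, north=9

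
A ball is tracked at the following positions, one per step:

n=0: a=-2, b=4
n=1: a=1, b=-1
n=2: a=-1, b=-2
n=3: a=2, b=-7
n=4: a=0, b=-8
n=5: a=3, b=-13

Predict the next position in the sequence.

a=1, b=-14

Step-to-step displacements: (+3, -5), (-2, -1), (+3, -5), (-2, -1), (+3, -5) — a repeating cycle of length 2.
step 6: apply (-2, -1) → a=1, b=-14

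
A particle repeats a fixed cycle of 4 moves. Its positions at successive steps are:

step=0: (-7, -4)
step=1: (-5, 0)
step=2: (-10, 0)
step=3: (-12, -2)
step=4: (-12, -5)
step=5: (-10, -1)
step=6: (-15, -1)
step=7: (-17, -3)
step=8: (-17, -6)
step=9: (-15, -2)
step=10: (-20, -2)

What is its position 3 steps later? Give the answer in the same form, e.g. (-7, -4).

The moves between consecutive positions are (+2, +4), (-5, +0), (-2, -2), (+0, -3), (+2, +4), (-5, +0), (-2, -2), (+0, -3), (+2, +4), (-5, +0); they repeat the 4-cycle [(+2, +4), (-5, +0), (-2, -2), (+0, -3)].
step 11: apply (-2, -2) → (-22, -4)
step 12: apply (+0, -3) → (-22, -7)
step 13: apply (+2, +4) → (-20, -3)

(-20, -3)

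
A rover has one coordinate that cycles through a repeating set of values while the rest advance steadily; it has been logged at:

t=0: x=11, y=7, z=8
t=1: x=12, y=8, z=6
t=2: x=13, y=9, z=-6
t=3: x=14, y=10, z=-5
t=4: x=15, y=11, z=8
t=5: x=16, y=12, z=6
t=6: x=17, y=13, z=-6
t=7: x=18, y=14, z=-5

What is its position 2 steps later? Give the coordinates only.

x=20, y=16, z=6

The x coordinate changes by +1 each step, so at step 9 it is 11 + 9·(1) = 20.
The y coordinate changes by +1 each step, so at step 9 it is 7 + 9·(1) = 16.
The z coordinate repeats the cycle [8, 6, -6, -5] with period 4; step 9 mod 4 = 1, giving 6.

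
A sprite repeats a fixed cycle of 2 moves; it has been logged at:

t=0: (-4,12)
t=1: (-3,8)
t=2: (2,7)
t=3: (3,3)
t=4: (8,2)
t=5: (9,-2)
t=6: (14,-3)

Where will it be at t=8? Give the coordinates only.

(20,-8)

Step-to-step displacements: (+1,-4), (+5,-1), (+1,-4), (+5,-1), (+1,-4), (+5,-1) — a repeating cycle of length 2.
step 7: apply (+1,-4) → (15,-7)
step 8: apply (+5,-1) → (20,-8)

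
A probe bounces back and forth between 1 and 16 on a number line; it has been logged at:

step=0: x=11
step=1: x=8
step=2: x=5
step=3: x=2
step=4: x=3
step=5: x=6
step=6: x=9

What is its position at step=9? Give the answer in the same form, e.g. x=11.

The value reflects between 1 and 16, moving 3 per step.
  step 7: 9 → 12
  step 8: 12 → 15
  step 9: 15 → 14

x=14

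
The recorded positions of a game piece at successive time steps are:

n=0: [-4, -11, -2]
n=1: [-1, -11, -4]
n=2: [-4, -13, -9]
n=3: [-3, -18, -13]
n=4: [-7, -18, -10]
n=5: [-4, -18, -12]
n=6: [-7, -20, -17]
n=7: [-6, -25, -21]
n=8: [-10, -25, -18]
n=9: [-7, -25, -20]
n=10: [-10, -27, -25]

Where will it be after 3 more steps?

Step-to-step displacements: [+3, +0, -2], [-3, -2, -5], [+1, -5, -4], [-4, +0, +3], [+3, +0, -2], [-3, -2, -5], [+1, -5, -4], [-4, +0, +3], [+3, +0, -2], [-3, -2, -5] — a repeating cycle of length 4.
step 11: apply [+1, -5, -4] → [-9, -32, -29]
step 12: apply [-4, +0, +3] → [-13, -32, -26]
step 13: apply [+3, +0, -2] → [-10, -32, -28]

[-10, -32, -28]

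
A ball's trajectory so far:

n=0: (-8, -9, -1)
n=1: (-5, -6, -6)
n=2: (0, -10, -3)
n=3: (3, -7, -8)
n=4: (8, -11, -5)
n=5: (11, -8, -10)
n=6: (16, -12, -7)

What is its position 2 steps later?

(24, -13, -9)

The moves between consecutive positions are (+3, +3, -5), (+5, -4, +3), (+3, +3, -5), (+5, -4, +3), (+3, +3, -5), (+5, -4, +3); they repeat the 2-cycle [(+3, +3, -5), (+5, -4, +3)].
step 7: apply (+3, +3, -5) → (19, -9, -12)
step 8: apply (+5, -4, +3) → (24, -13, -9)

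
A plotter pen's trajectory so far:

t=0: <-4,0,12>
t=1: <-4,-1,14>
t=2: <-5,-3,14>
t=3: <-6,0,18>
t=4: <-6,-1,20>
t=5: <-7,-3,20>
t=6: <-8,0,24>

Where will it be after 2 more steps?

The moves between consecutive positions are <+0,-1,+2>, <-1,-2,+0>, <-1,+3,+4>, <+0,-1,+2>, <-1,-2,+0>, <-1,+3,+4>; they repeat the 3-cycle [<+0,-1,+2>, <-1,-2,+0>, <-1,+3,+4>].
step 7: apply <+0,-1,+2> → <-8,-1,26>
step 8: apply <-1,-2,+0> → <-9,-3,26>

<-9,-3,26>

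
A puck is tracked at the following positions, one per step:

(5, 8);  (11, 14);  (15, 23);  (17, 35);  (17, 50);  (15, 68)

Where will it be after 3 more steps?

Taking differences between consecutive positions: (+6, +6), (+4, +9), (+2, +12), (+0, +15), (-2, +18). These grow by (-2, +3) each step.
step 6: (15, 68) + (-4, +21) → (11, 89)
step 7: (11, 89) + (-6, +24) → (5, 113)
step 8: (5, 113) + (-8, +27) → (-3, 140)

(-3, 140)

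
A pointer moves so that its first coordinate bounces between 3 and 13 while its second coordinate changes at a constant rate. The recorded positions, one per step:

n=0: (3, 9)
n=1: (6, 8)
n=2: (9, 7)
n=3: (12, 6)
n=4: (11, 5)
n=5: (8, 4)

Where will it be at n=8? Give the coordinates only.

The first coordinate reflects between 3 and 13, moving 3 per step.
  step 6: 8 → 5
  step 7: 5 → 4
  step 8: 4 → 7
The second coordinate changes by -1 each step: at step 8 it is 1.

(7, 1)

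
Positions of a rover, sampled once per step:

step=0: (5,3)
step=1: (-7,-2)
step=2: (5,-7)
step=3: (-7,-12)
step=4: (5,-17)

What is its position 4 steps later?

The first coordinate repeats the cycle [5, -7] with period 2; step 8 mod 2 = 0, giving 5.
The second coordinate changes by -5 each step, so at step 8 it is 3 + 8·(-5) = -37.

(5,-37)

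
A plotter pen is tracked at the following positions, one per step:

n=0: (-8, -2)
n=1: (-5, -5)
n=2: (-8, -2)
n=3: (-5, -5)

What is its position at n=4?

(-8, -2)

The jumps are (+3, -3), (-3, +3), (+3, -3) — a geometric progression with ratio -1.
step 4: (-5, -5) + (-3, +3) → (-8, -2)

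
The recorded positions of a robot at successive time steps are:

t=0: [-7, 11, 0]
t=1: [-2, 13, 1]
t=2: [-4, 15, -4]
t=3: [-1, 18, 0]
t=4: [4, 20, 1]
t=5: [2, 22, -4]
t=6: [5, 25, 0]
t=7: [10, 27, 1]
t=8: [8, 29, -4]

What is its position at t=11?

Step-to-step displacements: [+5, +2, +1], [-2, +2, -5], [+3, +3, +4], [+5, +2, +1], [-2, +2, -5], [+3, +3, +4], [+5, +2, +1], [-2, +2, -5] — a repeating cycle of length 3.
step 9: apply [+3, +3, +4] → [11, 32, 0]
step 10: apply [+5, +2, +1] → [16, 34, 1]
step 11: apply [-2, +2, -5] → [14, 36, -4]

[14, 36, -4]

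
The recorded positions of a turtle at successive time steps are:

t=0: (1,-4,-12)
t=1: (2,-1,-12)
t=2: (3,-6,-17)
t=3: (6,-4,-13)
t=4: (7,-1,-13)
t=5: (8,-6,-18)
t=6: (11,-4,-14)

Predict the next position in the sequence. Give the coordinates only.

(12,-1,-14)

Step-to-step displacements: (+1,+3,+0), (+1,-5,-5), (+3,+2,+4), (+1,+3,+0), (+1,-5,-5), (+3,+2,+4) — a repeating cycle of length 3.
step 7: apply (+1,+3,+0) → (12,-1,-14)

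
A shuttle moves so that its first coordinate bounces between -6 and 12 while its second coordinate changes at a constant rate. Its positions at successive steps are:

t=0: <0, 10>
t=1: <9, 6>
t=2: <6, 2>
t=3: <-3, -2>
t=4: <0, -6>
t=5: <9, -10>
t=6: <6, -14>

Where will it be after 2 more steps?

<0, -22>

The first coordinate reflects between -6 and 12, moving 9 per step.
  step 7: 6 → -3
  step 8: -3 → 0
The second coordinate changes by -4 each step: at step 8 it is -22.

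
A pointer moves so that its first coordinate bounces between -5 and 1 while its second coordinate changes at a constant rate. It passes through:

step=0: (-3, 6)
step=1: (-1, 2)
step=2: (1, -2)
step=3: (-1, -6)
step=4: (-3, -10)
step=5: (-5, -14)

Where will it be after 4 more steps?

(-1, -30)

The first coordinate travels 2 per step and bounces off the walls at -5 and 1.
  step 6: -5 → -3
  step 7: -3 → -1
  step 8: -1 → 1
  step 9: 1 → -1
The second coordinate changes by -4 each step: at step 9 it is -30.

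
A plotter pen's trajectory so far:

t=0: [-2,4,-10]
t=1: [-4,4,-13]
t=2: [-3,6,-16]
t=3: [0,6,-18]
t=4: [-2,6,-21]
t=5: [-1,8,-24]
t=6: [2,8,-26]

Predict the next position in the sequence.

[0,8,-29]

Step-to-step displacements: [-2,+0,-3], [+1,+2,-3], [+3,+0,-2], [-2,+0,-3], [+1,+2,-3], [+3,+0,-2] — a repeating cycle of length 3.
step 7: apply [-2,+0,-3] → [0,8,-29]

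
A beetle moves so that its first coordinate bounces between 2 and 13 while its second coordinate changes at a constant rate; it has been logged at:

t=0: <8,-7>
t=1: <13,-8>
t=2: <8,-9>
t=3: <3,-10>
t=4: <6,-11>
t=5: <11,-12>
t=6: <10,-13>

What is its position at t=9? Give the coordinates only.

<9,-16>

The first coordinate reflects between 2 and 13, moving 5 per step.
  step 7: 10 → 5
  step 8: 5 → 4
  step 9: 4 → 9
The second coordinate changes by -1 each step: at step 9 it is -16.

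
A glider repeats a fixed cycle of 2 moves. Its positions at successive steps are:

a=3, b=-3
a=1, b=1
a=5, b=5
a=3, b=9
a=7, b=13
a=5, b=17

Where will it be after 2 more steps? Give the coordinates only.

a=7, b=25

Differencing gives (-2,+4), (+4,+4), (-2,+4), (+4,+4), (-2,+4). This is the pattern (-2,+4), (+4,+4) repeated.
step 6: apply (+4,+4) → a=9, b=21
step 7: apply (-2,+4) → a=7, b=25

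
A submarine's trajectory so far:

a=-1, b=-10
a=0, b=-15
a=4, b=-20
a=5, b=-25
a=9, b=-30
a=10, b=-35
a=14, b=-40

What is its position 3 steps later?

a=20, b=-55

The moves between consecutive positions are (+1, -5), (+4, -5), (+1, -5), (+4, -5), (+1, -5), (+4, -5); they repeat the 2-cycle [(+1, -5), (+4, -5)].
step 7: apply (+1, -5) → a=15, b=-45
step 8: apply (+4, -5) → a=19, b=-50
step 9: apply (+1, -5) → a=20, b=-55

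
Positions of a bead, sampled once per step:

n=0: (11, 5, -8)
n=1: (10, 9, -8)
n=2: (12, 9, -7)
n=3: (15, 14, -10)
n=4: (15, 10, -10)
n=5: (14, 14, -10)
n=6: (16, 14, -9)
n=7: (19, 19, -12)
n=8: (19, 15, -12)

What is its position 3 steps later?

Differencing gives (-1, +4, +0), (+2, +0, +1), (+3, +5, -3), (+0, -4, +0), (-1, +4, +0), (+2, +0, +1), (+3, +5, -3), (+0, -4, +0). This is the pattern (-1, +4, +0), (+2, +0, +1), (+3, +5, -3), (+0, -4, +0) repeated.
step 9: apply (-1, +4, +0) → (18, 19, -12)
step 10: apply (+2, +0, +1) → (20, 19, -11)
step 11: apply (+3, +5, -3) → (23, 24, -14)

(23, 24, -14)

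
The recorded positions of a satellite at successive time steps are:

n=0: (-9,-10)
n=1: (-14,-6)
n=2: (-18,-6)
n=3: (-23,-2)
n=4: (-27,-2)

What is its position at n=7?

(-41,6)

Step-to-step displacements: (-5,+4), (-4,+0), (-5,+4), (-4,+0) — a repeating cycle of length 2.
step 5: apply (-5,+4) → (-32,2)
step 6: apply (-4,+0) → (-36,2)
step 7: apply (-5,+4) → (-41,6)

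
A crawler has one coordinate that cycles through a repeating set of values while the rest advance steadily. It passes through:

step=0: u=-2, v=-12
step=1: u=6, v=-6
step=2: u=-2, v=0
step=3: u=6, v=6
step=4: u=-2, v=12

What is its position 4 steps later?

u=-2, v=36

The u coordinate repeats the cycle [-2, 6] with period 2; step 8 mod 2 = 0, giving -2.
The v coordinate changes by +6 each step, so at step 8 it is -12 + 8·(6) = 36.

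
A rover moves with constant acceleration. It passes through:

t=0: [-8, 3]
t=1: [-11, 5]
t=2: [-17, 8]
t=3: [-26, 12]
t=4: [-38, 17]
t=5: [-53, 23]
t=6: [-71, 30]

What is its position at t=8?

[-116, 47]

Taking differences between consecutive positions: [-3, +2], [-6, +3], [-9, +4], [-12, +5], [-15, +6], [-18, +7]. These grow by [-3, +1] each step.
step 7: [-71, 30] + [-21, +8] → [-92, 38]
step 8: [-92, 38] + [-24, +9] → [-116, 47]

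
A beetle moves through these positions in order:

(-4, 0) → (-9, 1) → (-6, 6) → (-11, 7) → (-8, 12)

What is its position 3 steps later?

Differencing gives (-5, +1), (+3, +5), (-5, +1), (+3, +5). This is the pattern (-5, +1), (+3, +5) repeated.
step 5: apply (-5, +1) → (-13, 13)
step 6: apply (+3, +5) → (-10, 18)
step 7: apply (-5, +1) → (-15, 19)

(-15, 19)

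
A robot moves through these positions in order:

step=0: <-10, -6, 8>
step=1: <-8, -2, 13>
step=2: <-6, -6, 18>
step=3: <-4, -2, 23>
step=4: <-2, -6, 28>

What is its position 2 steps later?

<2, -6, 38>

The first coordinate changes by +2 each step, so at step 6 it is -10 + 6·(2) = 2.
The second coordinate repeats the cycle [-6, -2] with period 2; step 6 mod 2 = 0, giving -6.
The third coordinate changes by +5 each step, so at step 6 it is 8 + 6·(5) = 38.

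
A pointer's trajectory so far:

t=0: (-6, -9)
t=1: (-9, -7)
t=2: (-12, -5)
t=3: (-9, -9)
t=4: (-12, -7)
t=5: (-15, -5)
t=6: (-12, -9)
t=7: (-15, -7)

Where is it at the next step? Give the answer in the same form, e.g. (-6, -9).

The moves between consecutive positions are (-3, +2), (-3, +2), (+3, -4), (-3, +2), (-3, +2), (+3, -4), (-3, +2); they repeat the 3-cycle [(-3, +2), (-3, +2), (+3, -4)].
step 8: apply (-3, +2) → (-18, -5)

(-18, -5)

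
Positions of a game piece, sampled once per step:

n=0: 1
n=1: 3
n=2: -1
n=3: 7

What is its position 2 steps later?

23

Consecutive displacements +2, -4, +8 scale by a factor of -2 each step.
step 4: 7 − 16 → -9
step 5: -9 + 32 → 23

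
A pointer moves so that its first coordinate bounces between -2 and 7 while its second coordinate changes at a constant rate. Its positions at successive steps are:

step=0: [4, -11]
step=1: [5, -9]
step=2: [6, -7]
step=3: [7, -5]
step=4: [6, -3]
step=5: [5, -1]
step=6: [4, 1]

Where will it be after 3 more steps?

The first coordinate reflects between -2 and 7, moving 1 per step.
  step 7: 4 → 3
  step 8: 3 → 2
  step 9: 2 → 1
The second coordinate changes by +2 each step: at step 9 it is 7.

[1, 7]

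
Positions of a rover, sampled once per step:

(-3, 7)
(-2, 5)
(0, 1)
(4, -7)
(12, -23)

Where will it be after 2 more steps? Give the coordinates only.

(60, -119)

Consecutive displacements (+1, -2), (+2, -4), (+4, -8), (+8, -16) scale by a factor of 2 each step.
step 5: (12, -23) + (+16, -32) → (28, -55)
step 6: (28, -55) + (+32, -64) → (60, -119)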